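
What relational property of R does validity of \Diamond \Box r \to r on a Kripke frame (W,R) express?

Symmetry

Replacing r by ¬r and contraposing gives the equivalent schema r → □◇r.
Suppose r→□◇r is valid. Take Rxy and set V(r)={x}. Then r at x, so □◇r at x, so ◇r at y, so some z with Ryz has r; z=x, i.e. Ryx.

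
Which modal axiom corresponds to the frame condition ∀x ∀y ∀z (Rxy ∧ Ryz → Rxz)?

The condition is transitivity. The 4 schema □s → □□s defines it.
Suppose □s→□□s is valid. Take Rxy, Ryz and set V(s)={w : Rxw}. Then □s at x, so □□s at x, so □s at y, so s at z, i.e. Rxz.

□s → □□s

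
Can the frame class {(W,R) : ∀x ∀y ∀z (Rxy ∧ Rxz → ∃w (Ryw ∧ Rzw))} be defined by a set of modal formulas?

Yes — defined by ◇□p → □◇p

This is a Sahlqvist condition; the .2 axiom ◇□p → □◇p defines it.
Suppose ◇□p→□◇p is valid. Take Rxy, Rxz and set V(p)={w : Ryw}. Then □p at y so ◇□p at x, so □◇p at x, so ◇p at z, giving w with Rzw and Ryw.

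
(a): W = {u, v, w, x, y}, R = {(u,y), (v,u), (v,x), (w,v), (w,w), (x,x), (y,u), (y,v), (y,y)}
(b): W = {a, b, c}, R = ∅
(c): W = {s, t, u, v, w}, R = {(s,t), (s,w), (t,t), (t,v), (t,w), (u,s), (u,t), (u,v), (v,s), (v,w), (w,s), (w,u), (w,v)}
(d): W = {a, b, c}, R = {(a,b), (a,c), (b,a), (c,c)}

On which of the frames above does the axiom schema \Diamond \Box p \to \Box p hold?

(b)

This is the axiom for the Euclidean property; its first-order frame correspondent is \forall x \forall y \forall z (Rxy \wedge Rxz \to Ryz).
(a): fails — Rvu and Rvu but not Ruu.
(b): satisfies the condition.
(c): fails — Rsw and Rsw but not Rww.
(d): fails — Rac and Rab but not Rcb.
Valid on: (b).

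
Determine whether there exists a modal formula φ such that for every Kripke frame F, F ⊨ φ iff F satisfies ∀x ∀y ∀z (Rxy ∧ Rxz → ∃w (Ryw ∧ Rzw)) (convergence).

Definable; ◇□r → □◇r defines it

This is a Sahlqvist condition; the .2 axiom ◇□r → □◇r defines it.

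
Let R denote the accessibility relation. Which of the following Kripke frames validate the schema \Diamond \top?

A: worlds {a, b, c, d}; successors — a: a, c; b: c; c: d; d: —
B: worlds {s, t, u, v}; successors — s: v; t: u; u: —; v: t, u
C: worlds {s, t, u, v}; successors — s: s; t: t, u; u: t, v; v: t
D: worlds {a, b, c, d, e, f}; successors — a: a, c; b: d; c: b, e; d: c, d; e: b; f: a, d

This is the axiom for seriality; its first-order frame correspondent is \forall x \exists y Rxy.
A: fails — world d has no successor.
B: fails — world u has no successor.
C: condition met.
D: condition met.

C, D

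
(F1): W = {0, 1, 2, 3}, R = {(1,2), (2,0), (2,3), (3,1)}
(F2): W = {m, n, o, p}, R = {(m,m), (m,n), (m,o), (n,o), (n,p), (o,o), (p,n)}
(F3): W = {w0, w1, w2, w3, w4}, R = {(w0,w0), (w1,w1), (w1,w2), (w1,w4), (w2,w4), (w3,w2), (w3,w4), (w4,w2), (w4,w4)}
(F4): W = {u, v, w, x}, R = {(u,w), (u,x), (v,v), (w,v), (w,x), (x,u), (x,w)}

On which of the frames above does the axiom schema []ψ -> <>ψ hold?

Frame correspondent (Sahlqvist): forall x exists y Rxy — i.e. seriality.
(F1): fails — world 0 has no successor.
(F2): ✓.
(F3): ✓.
(F4): ✓.

(F2), (F3), (F4)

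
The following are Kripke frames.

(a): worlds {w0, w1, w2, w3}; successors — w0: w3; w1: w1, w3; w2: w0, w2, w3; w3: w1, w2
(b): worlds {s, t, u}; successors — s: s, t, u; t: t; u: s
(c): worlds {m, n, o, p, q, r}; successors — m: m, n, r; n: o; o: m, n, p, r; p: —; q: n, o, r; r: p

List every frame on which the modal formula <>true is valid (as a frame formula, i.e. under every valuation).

Frame correspondent (Sahlqvist): forall x exists y Rxy — i.e. seriality.
(a): condition met.
(b): condition met.
(c): fails — world p has no successor.
Valid on: (a), (b).

(a), (b)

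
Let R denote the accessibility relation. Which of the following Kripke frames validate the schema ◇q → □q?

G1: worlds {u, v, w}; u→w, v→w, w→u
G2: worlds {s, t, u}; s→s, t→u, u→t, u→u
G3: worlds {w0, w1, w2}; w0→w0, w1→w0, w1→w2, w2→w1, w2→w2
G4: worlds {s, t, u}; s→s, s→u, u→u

G1

This is the axiom for partial functionality; its first-order frame correspondent is ∀x ∀y ∀z (Rxy ∧ Rxz → y = z).
G1: satisfies the condition.
G2: fails — u sees both t and u.
G3: fails — w1 sees both w0 and w2.
G4: fails — s sees both s and u.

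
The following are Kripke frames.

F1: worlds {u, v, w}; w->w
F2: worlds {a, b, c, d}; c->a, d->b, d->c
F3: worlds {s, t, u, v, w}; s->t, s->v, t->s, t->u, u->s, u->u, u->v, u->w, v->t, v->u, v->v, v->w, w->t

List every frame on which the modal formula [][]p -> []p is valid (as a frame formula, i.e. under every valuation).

F1

Frame correspondent (Sahlqvist): forall x forall y (Rxy -> exists z (Rxz & Rzy)) — i.e. density.
F1: holds.
F2: fails — Rdb but no z with Rdz and Rzb.
F3: fails — Rwt but no z with Rwz and Rzt.
Valid on: F1.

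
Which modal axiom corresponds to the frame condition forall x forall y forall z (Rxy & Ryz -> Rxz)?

□s → □□s

The condition is transitivity. The 4 schema □s → □□s defines it.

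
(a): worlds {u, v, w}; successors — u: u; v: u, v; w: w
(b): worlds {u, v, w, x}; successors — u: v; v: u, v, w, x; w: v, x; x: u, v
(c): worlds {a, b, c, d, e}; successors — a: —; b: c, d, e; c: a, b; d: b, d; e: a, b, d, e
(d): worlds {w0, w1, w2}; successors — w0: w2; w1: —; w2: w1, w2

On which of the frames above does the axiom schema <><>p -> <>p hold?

Frame correspondent (Sahlqvist): forall x forall y forall z (Rxy & Ryz -> Rxz) — i.e. transitivity.
(a): condition met.
(b): fails — Ruv and Rvw but not Ruw.
(c): fails — Rbc and Rcb but not Rbb.
(d): fails — Rw0w2 and Rw2w1 but not Rw0w1.

(a)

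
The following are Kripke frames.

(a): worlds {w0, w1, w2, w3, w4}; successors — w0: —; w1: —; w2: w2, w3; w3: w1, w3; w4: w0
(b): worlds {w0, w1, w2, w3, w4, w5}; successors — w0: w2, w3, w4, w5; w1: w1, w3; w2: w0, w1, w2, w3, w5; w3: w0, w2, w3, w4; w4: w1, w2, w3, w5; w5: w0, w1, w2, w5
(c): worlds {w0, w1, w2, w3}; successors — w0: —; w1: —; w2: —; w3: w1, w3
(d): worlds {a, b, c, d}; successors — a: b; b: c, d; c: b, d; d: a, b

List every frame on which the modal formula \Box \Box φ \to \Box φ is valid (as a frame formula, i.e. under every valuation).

(b), (c)

Frame correspondent (Sahlqvist): \forall x \forall y (Rxy \to \exists z (Rxz \wedge Rzy)) — i.e. density.
(a): fails — Rw4w0 but no z with Rw4z and Rzw0.
(b): holds.
(c): holds.
(d): fails — Rbc but no z with Rbz and Rzc.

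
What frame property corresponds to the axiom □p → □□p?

transitivity: ∀x ∀y ∀z (Rxy ∧ Ryz → Rxz)

Suppose □p→□□p is valid. Take Rxy, Ryz and set V(p)={w : Rxw}. Then □p at x, so □□p at x, so □p at y, so p at z, i.e. Rxz.
The converse is a direct semantic check.
So the correspondent is transitivity.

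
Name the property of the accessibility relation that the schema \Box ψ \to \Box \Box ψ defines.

transitivity

Suppose □ψ→□□ψ is valid. Take Rxy, Ryz and set V(ψ)={w : Rxw}. Then □ψ at x, so □□ψ at x, so □ψ at y, so ψ at z, i.e. Rxz.
The converse is a direct semantic check.
So the correspondent is transitivity.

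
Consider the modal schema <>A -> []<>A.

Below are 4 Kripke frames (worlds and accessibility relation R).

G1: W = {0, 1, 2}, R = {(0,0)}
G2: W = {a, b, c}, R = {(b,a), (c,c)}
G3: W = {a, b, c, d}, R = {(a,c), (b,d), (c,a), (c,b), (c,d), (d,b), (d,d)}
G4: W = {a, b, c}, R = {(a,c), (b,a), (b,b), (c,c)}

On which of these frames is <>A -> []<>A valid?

G1

This is the axiom for the Euclidean property; its first-order frame correspondent is forall x forall y forall z (Rxy & Rxz -> Ryz).
G1: condition met.
G2: fails — Rba and Rba but not Raa.
G3: fails — Rac and Rac but not Rcc.
G4: fails — Rba and Rba but not Raa.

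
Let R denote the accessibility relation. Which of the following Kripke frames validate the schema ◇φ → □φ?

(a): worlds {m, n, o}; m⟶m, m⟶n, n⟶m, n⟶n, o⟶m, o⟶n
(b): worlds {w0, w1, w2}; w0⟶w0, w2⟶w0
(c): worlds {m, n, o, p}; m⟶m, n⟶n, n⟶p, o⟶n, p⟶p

(b)

The schema corresponds to partial functionality: ∀x ∀y ∀z (Rxy ∧ Rxz → y = z).
(a): fails — m sees both m and n.
(b): holds.
(c): fails — n sees both n and p.
Valid on: (b).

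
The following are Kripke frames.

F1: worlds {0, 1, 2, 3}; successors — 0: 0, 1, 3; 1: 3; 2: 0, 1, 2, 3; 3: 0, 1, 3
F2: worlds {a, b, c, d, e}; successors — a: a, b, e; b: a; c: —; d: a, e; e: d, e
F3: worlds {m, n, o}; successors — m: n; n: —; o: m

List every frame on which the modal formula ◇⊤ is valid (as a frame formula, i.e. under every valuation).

Frame correspondent (Sahlqvist): ∀x ∃y Rxy — i.e. seriality.
F1: satisfies the condition.
F2: fails — world c has no successor.
F3: fails — world n has no successor.
Valid on: F1.

F1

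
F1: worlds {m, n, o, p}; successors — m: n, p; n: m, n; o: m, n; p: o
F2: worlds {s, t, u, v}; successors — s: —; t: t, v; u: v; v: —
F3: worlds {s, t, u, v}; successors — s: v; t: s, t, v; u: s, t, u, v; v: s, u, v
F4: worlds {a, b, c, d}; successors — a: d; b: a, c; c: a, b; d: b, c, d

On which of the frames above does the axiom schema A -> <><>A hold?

F3

This is the axiom for a generalized confluence (Geach) condition; its first-order frame correspondent is forall x exists w (x = w & x R^2 w).
F1: fails — at o but no w with o=w and oR²w.
F2: fails — at s but no w with s=w and sR²w.
F3: ✓.
F4: fails — at a but no w with a=w and aR²w.
Valid on: F3.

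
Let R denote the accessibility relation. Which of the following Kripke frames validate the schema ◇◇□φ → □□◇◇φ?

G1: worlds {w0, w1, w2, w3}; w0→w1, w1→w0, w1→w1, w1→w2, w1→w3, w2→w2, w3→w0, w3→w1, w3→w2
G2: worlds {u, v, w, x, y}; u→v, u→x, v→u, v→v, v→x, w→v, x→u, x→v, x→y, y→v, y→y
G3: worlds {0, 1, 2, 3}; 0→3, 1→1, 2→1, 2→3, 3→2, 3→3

G2

Frame correspondent (Sahlqvist): ∀x ∀y ∀z ((xR²y ∧ xR²z) → ∃w (yRw ∧ zR²w)) — i.e. a generalized confluence (Geach) condition.
G1: fails — w0R²w0, w0R²w2 but no w with w0Rw and w2R²w.
G2: holds.
G3: fails — 2R²3, 2R²1 but no w with 3Rw and 1R²w.
Valid on: G2.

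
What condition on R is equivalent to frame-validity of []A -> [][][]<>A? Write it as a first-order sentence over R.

This is a Sahlqvist (Geach-type) schema ◇^0□^1A → □^3◇^1A.
Minimal-valuation argument: fix x; take any y with xR^0y and any z with xR^3z. Set V(A) to the set of worlds R-reachable from y in exactly 1 step. Then □^1A holds at y, so the antecedent holds at x; validity forces ◇^1A at z, giving a w with zR^1w and yR^1w.
First-order correspondent: forall x forall z (x R^3 z -> exists w (xRw & zRw)).

forall x forall z (x R^3 z -> exists w (xRw & zRw))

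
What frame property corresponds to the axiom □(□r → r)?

Shift-reflexivity

Suppose □(□r→r) is valid. Take Rxy and set V(r)={w : Ryw}. Then at y, □r holds; since □(□r→r) at x, □r→r at y, so r at y, i.e. Ryy.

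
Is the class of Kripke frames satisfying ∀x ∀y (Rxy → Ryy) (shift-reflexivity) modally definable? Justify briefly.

Yes: it is shift-reflexivity, defined by the T□ schema □(□r → r).
Suppose □(□r→r) is valid. Take Rxy and set V(r)={w : Ryw}. Then at y, □r holds; since □(□r→r) at x, □r→r at y, so r at y, i.e. Ryy.

Definable; □(□r → r) defines it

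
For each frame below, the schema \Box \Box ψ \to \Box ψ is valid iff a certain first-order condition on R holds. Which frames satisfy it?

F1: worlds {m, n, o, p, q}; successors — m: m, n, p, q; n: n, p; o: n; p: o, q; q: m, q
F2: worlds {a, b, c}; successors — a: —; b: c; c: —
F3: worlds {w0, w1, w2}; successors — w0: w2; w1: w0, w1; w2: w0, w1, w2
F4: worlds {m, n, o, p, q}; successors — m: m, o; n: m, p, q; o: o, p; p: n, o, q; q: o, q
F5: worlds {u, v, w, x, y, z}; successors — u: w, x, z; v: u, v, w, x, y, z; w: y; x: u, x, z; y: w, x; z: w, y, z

F3

This is the axiom for density; its first-order frame correspondent is \forall x \forall y (Rxy \to \exists z (Rxz \wedge Rzy)).
F1: fails — Rpo but no z with Rpz and Rzo.
F2: fails — Rbc but no z with Rbz and Rzc.
F3: satisfies the condition.
F4: fails — Rpn but no z with Rpz and Rzn.
F5: fails — Ryw but no t with Ryt and Rtw.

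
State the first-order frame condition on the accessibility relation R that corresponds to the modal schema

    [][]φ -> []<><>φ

forall x forall z (xRz -> exists w (x R^2 w & z R^2 w))

This is a Sahlqvist (Geach-type) schema ◇^0□^2φ → □^1◇^2φ.
First-order correspondent: forall x forall z (xRz -> exists w (x R^2 w & z R^2 w)).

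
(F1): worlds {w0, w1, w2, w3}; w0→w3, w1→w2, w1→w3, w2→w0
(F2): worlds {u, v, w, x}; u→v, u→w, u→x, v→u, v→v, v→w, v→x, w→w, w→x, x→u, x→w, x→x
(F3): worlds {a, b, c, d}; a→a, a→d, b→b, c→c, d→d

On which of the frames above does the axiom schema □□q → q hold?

(F2), (F3)

This is the axiom for a generalized confluence (Geach) condition; its first-order frame correspondent is ∀x ∃w (xR²w ∧ x = w).
(F1): fails — at w0 but no w with w0R²w and w0=w.
(F2): holds.
(F3): holds.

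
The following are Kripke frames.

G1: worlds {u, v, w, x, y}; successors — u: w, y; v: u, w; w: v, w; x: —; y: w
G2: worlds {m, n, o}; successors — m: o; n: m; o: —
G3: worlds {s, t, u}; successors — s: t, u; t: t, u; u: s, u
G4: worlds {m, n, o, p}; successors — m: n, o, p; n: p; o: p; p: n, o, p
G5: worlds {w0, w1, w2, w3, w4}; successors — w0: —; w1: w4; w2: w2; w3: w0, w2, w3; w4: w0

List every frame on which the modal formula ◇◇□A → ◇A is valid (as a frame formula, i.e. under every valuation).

G1, G3, G4

Frame correspondent (Sahlqvist): ∀x ∀y (xR²y → ∃w (yRw ∧ xRw)) — i.e. a generalized confluence (Geach) condition.
G1: ✓.
G2: fails — nR²o but no w with oRw and nRw.
G3: ✓.
G4: ✓.
G5: fails — w1R²w0 but no w with w0Rw and w1Rw.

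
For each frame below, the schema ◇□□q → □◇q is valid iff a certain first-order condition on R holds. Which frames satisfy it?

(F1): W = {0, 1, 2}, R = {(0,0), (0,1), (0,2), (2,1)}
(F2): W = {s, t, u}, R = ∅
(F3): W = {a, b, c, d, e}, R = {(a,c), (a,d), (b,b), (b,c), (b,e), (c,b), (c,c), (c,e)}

This is the axiom for a generalized confluence (Geach) condition; its first-order frame correspondent is ∀x ∀y ∀z ((xRy ∧ xRz) → ∃w (yR²w ∧ zRw)).
(F1): fails — 0R0, 0R1 but no w with 0R²w and 1Rw.
(F2): condition met.
(F3): fails — aRc, aRd but no w with cR²w and dRw.

(F2)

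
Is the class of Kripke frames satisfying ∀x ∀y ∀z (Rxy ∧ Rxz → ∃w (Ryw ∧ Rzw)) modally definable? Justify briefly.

This is a Sahlqvist condition; the .2 axiom ◇□r → □◇r defines it.
Suppose ◇□r→□◇r is valid. Take Rxy, Rxz and set V(r)={w : Ryw}. Then □r at y so ◇□r at x, so □◇r at x, so ◇r at z, giving w with Rzw and Ryw.

Definable; ◇□r → □◇r defines it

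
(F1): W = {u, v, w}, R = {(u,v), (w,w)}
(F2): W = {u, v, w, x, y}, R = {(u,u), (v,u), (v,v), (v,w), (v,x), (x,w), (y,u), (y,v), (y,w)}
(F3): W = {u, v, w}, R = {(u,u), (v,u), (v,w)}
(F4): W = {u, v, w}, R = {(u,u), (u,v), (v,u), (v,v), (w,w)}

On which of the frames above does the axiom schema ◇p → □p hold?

This is the axiom for partial functionality; its first-order frame correspondent is ∀x ∀y ∀z (Rxy ∧ Rxz → y = z).
(F1): ✓.
(F2): fails — v sees both u and v.
(F3): fails — v sees both u and w.
(F4): fails — u sees both u and v.

(F1)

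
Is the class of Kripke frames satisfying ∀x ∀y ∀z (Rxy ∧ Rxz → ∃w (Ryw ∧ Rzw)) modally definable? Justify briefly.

Definable; ◇□q → □◇q defines it

Yes: it is convergence, defined by the .2 schema ◇□q → □◇q.
Suppose ◇□q→□◇q is valid. Take Rxy, Rxz and set V(q)={w : Ryw}. Then □q at y so ◇□q at x, so □◇q at x, so ◇q at z, giving w with Rzw and Ryw.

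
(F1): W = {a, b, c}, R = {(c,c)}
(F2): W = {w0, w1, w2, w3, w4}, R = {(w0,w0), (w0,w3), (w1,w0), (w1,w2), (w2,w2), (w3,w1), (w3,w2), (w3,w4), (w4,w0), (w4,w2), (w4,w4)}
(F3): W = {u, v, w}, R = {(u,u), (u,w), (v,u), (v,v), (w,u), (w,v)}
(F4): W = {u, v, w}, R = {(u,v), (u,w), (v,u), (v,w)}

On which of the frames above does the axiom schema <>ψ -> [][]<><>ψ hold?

(F1), (F3)

This is the axiom for a generalized confluence (Geach) condition; its first-order frame correspondent is forall x forall y forall z ((xRy & x R^2 z) -> exists w (y = w & z R^2 w)).
(F1): condition met.
(F2): fails — w0Rw0, w0R²w2 but no w with w0=w and w2R²w.
(F3): condition met.
(F4): fails — uRv, uR²u but no t with v=t and uR²t.
Valid on: (F1), (F3).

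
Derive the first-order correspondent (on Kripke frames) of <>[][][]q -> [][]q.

This is a Sahlqvist (Geach-type) schema ◇^1□^3q → □^2◇^0q.
Minimal-valuation argument: fix x; take any y with xR^1y and any z with xR^2z. Set V(q) to the set of worlds R-reachable from y in exactly 3 steps. Then □^3q holds at y, so the antecedent holds at x; validity forces ◇^0q at z, giving a w with zR^0w and yR^3w.
First-order correspondent: forall x forall y forall z ((xRy & x R^2 z) -> exists w (y R^3 w & z = w)).

forall x forall y forall z ((xRy & x R^2 z) -> exists w (y R^3 w & z = w))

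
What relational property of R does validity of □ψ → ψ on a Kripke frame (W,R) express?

reflexivity

This is the T axiom.
Its frame correspondent is reflexivity — ∀x Rxx.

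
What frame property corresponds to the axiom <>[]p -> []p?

the Euclidean property: forall x forall y forall z (Rxy & Rxz -> Ryz)

Equivalently (dual form): ◇p → □◇p.
Suppose ◇p→□◇p is valid. Take Rxy, Rxz and set V(p)={y}. Then ◇p at x, so □◇p at x, so ◇p at z, so some w with Rzw has p; w=y, i.e. Rzy. By symmetry of the argument, Ryz.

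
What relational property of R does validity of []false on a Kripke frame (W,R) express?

□⊥ is valid iff no world has any successor (otherwise □⊥ fails at any world with one).
Conversely, any frame satisfying forall x forall y ~Rxy validates the schema.
Frame condition: forall x forall y ~Rxy.

emptiness of R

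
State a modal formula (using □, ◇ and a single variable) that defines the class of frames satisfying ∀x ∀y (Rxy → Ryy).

A defining formula is □(□r → r) (the T□ axiom).
Suppose □(□r→r) is valid. Take Rxy and set V(r)={w : Ryw}. Then at y, □r holds; since □(□r→r) at x, □r→r at y, so r at y, i.e. Ryy.

□(□r → r)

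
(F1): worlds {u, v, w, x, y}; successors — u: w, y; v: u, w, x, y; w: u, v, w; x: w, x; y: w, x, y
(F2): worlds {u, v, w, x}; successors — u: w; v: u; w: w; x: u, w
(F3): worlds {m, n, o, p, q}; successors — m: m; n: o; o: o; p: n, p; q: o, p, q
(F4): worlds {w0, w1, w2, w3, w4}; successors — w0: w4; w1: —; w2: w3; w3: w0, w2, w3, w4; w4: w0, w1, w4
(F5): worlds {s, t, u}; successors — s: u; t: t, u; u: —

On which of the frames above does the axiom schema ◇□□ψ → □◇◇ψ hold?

The schema corresponds to a generalized confluence (Geach) condition: ∀x ∀y ∀z ((xRy ∧ xRz) → ∃w (yR²w ∧ zR²w)).
(F1): ✓.
(F2): ✓.
(F3): ✓.
(F4): fails — w4Rw0, w4Rw1 but no w with w0R²w and w1R²w.
(F5): fails — sRu, sRu but no w with uR²w and uR²w.
Valid on: (F1), (F2), (F3).

(F1), (F2), (F3)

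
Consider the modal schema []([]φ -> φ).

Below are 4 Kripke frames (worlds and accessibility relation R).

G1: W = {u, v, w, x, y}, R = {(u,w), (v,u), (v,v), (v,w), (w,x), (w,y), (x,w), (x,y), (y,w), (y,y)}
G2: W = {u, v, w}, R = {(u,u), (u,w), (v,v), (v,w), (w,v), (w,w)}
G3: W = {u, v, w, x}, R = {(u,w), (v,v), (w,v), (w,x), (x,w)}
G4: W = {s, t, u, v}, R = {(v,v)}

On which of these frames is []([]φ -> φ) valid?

G2, G4

This is the axiom for shift-reflexivity; its first-order frame correspondent is forall x forall y (Rxy -> Ryy).
G1: fails — Rxw but not Rww.
G2: ✓.
G3: fails — Rxw but not Rww.
G4: ✓.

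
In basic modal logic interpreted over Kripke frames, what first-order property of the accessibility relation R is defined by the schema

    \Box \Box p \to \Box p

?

density: \forall x \forall y (Rxy \to \exists z (Rxz \wedge Rzy))

This is the C4 axiom.
It corresponds to density: \forall x \forall y (Rxy \to \exists z (Rxz \wedge Rzy)).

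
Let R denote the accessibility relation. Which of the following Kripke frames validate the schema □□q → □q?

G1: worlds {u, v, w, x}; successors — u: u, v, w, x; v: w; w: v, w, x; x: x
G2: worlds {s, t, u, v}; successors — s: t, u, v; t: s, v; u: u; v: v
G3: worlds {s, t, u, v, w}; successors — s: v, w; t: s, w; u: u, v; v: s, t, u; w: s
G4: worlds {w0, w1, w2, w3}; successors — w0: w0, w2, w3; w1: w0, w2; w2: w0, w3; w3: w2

The schema corresponds to density: ∀x ∀y (Rxy → ∃z (Rxz ∧ Rzy)).
G1: condition met.
G2: fails — Rts but no z with Rtz and Rzs.
G3: fails — Rvt but no z with Rvz and Rzt.
G4: fails — Rw3w2 but no z with Rw3z and Rzw2.

G1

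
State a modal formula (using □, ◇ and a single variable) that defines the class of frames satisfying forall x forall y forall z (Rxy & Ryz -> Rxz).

□q → □□q

The condition is transitivity. The 4 schema □q → □□q defines it.
Suppose □q→□□q is valid. Take Rxy, Ryz and set V(q)={w : Rxw}. Then □q at x, so □□q at x, so □q at y, so q at z, i.e. Rxz.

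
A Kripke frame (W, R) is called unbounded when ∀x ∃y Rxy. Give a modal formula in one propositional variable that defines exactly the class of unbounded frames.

The condition is seriality. The D schema □s → ◇s defines it.
Suppose □s→◇s is valid. At any x set V(s)=W. Then □s at x, so ◇s at x, so x has a successor.

□s → ◇s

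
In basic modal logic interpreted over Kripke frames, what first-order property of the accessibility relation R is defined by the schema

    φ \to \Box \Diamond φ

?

This schema is the B axiom.
Its frame correspondent is symmetry — \forall x \forall y (Rxy \to Ryx).

symmetry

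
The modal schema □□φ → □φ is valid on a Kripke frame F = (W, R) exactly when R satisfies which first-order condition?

Suppose □□φ→□φ is valid. Take Rxy and set V(φ)={w : xR²w}. Then □□φ at x, so □φ at x, so φ at y, i.e. ∃z(Rxz∧Rzy).

Density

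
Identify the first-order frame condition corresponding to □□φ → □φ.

Suppose □□φ→□φ is valid. Take Rxy and set V(φ)={w : xR²w}. Then □□φ at x, so □φ at x, so φ at y, i.e. ∃z(Rxz∧Rzy).

density: ∀x ∀y (Rxy → ∃z (Rxz ∧ Rzy))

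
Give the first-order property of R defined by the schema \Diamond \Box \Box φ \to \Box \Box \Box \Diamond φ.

\forall x \forall y \forall z ((xRy \wedge x R^3 z) \to \exists w (y R^2 w \wedge zRw))

This is a Sahlqvist (Geach-type) schema ◇^1□^2φ → □^3◇^1φ.
Minimal-valuation argument: fix x; take any y with xR^1y and any z with xR^3z. Set V(φ) to the set of worlds R-reachable from y in exactly 2 steps. Then □^2φ holds at y, so the antecedent holds at x; validity forces ◇^1φ at z, giving a w with zR^1w and yR^2w.
First-order correspondent: \forall x \forall y \forall z ((xRy \wedge x R^3 z) \to \exists w (y R^2 w \wedge zRw)).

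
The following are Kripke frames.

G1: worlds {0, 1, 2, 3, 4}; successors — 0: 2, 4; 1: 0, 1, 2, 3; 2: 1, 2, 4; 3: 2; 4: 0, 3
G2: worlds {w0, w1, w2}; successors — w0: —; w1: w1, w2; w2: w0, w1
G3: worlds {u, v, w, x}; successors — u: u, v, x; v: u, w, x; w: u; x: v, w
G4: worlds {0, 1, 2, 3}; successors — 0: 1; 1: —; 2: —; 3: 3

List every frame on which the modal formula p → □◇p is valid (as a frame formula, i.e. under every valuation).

This is the axiom for symmetry; its first-order frame correspondent is ∀x ∀y (Rxy → Ryx).
G1: fails — R10 but not R01.
G2: fails — Rw2w0 but not Rw0w2.
G3: fails — Rxw but not Rwx.
G4: fails — R01 but not R10.
Valid on no frame.

none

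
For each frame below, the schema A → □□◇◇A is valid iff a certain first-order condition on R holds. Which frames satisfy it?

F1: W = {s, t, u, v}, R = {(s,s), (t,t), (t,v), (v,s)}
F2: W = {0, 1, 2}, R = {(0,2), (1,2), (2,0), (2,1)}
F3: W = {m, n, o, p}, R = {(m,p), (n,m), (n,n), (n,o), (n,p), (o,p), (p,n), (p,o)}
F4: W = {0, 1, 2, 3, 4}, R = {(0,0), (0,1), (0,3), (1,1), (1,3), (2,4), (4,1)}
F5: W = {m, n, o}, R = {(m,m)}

Frame correspondent (Sahlqvist): ∀x ∀z (xR²z → ∃w (x = w ∧ zR²w)) — i.e. a generalized confluence (Geach) condition.
F1: fails — tR²s but no w with t=w and sR²w.
F2: ✓.
F3: fails — mR²o but no w with m=w and oR²w.
F4: fails — 0R²1 but no w with 0=w and 1R²w.
F5: ✓.
Valid on: F2, F5.

F2, F5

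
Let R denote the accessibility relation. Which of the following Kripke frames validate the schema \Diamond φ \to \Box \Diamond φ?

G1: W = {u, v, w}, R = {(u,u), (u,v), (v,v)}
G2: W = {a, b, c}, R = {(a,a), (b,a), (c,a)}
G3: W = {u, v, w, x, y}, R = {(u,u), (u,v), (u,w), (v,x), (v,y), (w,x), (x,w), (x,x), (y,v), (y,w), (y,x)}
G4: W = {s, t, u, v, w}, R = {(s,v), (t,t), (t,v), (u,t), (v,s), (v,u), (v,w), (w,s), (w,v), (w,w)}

G2

Frame correspondent (Sahlqvist): \forall x \forall y \forall z (Rxy \wedge Rxz \to Ryz) — i.e. the Euclidean property.
G1: fails — Ruv and Ruu but not Rvu.
G2: satisfies the condition.
G3: fails — Ruv and Ruv but not Rvv.
G4: fails — Rsv and Rsv but not Rvv.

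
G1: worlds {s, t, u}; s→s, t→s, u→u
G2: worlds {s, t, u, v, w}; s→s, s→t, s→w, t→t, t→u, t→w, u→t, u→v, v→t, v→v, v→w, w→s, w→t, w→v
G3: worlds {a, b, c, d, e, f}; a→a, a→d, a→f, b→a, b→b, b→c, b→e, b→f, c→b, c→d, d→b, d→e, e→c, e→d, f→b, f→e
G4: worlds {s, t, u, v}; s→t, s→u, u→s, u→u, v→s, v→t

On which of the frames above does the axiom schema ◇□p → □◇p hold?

This is the axiom for convergence; its first-order frame correspondent is ∀x ∀y ∀z (Rxy ∧ Rxz → ∃w (Ryw ∧ Rzw)).
G1: satisfies the condition.
G2: satisfies the condition.
G3: fails — Raa and Rad but a and d have no common successor.
G4: fails — Rsu and Rst but u and t have no common successor.
Valid on: G1, G2.

G1, G2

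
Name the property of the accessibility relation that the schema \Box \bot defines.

□⊥ is valid iff no world has any successor (otherwise □⊥ fails at any world with one).
The converse is a direct semantic check.
So the correspondent is emptiness of R.

emptiness of R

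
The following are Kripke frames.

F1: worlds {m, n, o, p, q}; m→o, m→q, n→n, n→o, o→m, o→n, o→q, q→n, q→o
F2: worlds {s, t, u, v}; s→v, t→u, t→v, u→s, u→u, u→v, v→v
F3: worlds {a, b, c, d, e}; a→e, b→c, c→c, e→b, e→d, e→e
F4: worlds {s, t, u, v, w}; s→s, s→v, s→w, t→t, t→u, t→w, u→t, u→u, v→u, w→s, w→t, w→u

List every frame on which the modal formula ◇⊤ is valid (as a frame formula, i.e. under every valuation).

Frame correspondent (Sahlqvist): ∀x ∃y Rxy — i.e. seriality.
F1: fails — world p has no successor.
F2: satisfies the condition.
F3: fails — world d has no successor.
F4: satisfies the condition.

F2, F4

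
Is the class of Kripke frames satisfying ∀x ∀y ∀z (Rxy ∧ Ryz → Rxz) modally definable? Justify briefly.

Definable; □q → □□q defines it

The condition is transitivity. A defining modal formula is □q → □□q.
Suppose □q→□□q is valid. Take Rxy, Ryz and set V(q)={w : Rxw}. Then □q at x, so □□q at x, so □q at y, so q at z, i.e. Rxz.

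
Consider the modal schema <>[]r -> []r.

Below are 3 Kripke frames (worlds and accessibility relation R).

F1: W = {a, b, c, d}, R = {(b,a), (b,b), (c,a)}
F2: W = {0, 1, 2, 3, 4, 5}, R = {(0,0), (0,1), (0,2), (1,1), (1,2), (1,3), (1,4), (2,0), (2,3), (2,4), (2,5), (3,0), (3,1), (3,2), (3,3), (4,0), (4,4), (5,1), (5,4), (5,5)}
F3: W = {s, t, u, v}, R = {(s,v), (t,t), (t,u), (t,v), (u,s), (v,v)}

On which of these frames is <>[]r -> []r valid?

This is the axiom for a generalized confluence (Geach) condition; its first-order frame correspondent is forall x forall y forall z ((xRy & xRz) -> exists w (yRw & z = w)).
F1: fails — bRa, bRa but no w with aRw and a=w.
F2: fails — 0R1, 0R0 but no w with 1Rw and 0=w.
F3: fails — tRu, tRt but no w with uRw and t=w.
Valid on no frame.

none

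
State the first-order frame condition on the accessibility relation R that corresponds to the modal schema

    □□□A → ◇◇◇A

∀x ∃w (xR³w ∧ xR³w)

This is a Sahlqvist (Geach-type) schema ◇^0□^3A → □^0◇^3A.
Minimal-valuation argument: fix x; take any y with xR^0y and any z with xR^0z. Set V(A) to the set of worlds R-reachable from y in exactly 3 steps. Then □^3A holds at y, so the antecedent holds at x; validity forces ◇^3A at z, giving a w with zR^3w and yR^3w.
First-order correspondent: ∀x ∃w (xR³w ∧ xR³w).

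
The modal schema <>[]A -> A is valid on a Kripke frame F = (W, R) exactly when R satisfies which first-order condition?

symmetry: forall x forall y (Rxy -> Ryx)

This is frame-equivalent to A → □◇A (substitute ¬A for A and contrapose).
Suppose A→□◇A is valid. Take Rxy and set V(A)={x}. Then A at x, so □◇A at x, so ◇A at y, so some z with Ryz has A; z=x, i.e. Ryx.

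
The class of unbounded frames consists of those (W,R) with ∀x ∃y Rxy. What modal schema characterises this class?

This is seriality; the standard corresponding axiom is D: □ψ → ◇ψ.

□ψ → ◇ψ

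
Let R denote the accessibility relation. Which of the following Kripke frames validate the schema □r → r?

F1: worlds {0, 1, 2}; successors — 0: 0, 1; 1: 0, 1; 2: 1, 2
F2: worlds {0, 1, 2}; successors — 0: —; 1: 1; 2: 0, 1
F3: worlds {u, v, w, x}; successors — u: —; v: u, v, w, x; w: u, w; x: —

F1

Frame correspondent (Sahlqvist): ∀x Rxx — i.e. reflexivity.
F1: condition met.
F2: fails — world 0 does not see itself.
F3: fails — world u does not see itself.
Valid on: F1.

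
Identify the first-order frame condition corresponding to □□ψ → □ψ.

Density

Suppose □□ψ→□ψ is valid. Take Rxy and set V(ψ)={w : xR²w}. Then □□ψ at x, so □ψ at x, so ψ at y, i.e. ∃z(Rxz∧Rzy).
The converse is a direct semantic check.
So the correspondent is density.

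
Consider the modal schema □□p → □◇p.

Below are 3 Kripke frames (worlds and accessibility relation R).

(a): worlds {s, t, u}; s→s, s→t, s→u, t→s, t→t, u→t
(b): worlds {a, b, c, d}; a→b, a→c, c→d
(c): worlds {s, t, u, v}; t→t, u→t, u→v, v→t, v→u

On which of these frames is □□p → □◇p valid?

Frame correspondent (Sahlqvist): ∀x ∀z (xRz → ∃w (xR²w ∧ zRw)) — i.e. a generalized confluence (Geach) condition.
(a): satisfies the condition.
(b): fails — aRb but no w with aR²w and bRw.
(c): satisfies the condition.
Valid on: (a), (c).

(a), (c)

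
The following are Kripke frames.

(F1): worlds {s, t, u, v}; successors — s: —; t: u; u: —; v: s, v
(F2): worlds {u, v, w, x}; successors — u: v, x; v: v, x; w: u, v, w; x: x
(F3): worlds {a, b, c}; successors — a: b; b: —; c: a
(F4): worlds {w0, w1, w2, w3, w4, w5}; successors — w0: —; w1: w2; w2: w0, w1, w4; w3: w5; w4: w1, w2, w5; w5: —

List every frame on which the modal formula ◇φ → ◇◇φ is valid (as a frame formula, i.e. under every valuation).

This is the axiom for a generalized confluence (Geach) condition; its first-order frame correspondent is ∀x ∀y (xRy → ∃w (y = w ∧ xR²w)).
(F1): fails — tRu but no w with u=w and tR²w.
(F2): condition met.
(F3): fails — aRb but no w with b=w and aR²w.
(F4): fails — w1Rw2 but no w with w2=w and w1R²w.
Valid on: (F2).

(F2)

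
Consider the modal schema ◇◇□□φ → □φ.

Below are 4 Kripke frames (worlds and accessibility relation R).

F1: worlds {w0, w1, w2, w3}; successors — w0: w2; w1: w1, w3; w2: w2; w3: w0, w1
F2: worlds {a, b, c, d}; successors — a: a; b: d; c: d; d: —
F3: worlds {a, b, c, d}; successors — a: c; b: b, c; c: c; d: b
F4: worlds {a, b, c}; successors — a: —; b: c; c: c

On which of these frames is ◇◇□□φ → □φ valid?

F2, F4

This is the axiom for a generalized confluence (Geach) condition; its first-order frame correspondent is ∀x ∀y ∀z ((xR²y ∧ xRz) → ∃w (yR²w ∧ z = w)).
F1: fails — w1R²w0, w1Rw1 but no w with w0R²w and w1=w.
F2: satisfies the condition.
F3: fails — bR²c, bRb but no w with cR²w and b=w.
F4: satisfies the condition.
Valid on: F2, F4.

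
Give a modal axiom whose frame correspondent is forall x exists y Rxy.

□q → ◇q

A defining formula is □q → ◇q (the D axiom).
Suppose □q→◇q is valid. At any x set V(q)=W. Then □q at x, so ◇q at x, so x has a successor.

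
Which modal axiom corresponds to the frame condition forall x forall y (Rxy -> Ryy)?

□(□p → p)

The condition is shift-reflexivity. The T□ schema □(□p → p) defines it.
Suppose □(□p→p) is valid. Take Rxy and set V(p)={w : Ryw}. Then at y, □p holds; since □(□p→p) at x, □p→p at y, so p at y, i.e. Ryy.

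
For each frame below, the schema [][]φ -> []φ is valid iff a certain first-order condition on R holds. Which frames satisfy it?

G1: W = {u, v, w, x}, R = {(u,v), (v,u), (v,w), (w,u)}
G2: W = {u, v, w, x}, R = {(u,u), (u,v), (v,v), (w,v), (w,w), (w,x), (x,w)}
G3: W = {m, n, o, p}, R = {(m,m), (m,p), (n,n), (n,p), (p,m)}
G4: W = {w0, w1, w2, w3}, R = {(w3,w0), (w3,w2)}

Frame correspondent (Sahlqvist): forall x forall y (Rxy -> exists z (Rxz & Rzy)) — i.e. density.
G1: fails — Ruv but no z with Ruz and Rzv.
G2: ✓.
G3: ✓.
G4: fails — Rw3w2 but no z with Rw3z and Rzw2.
Valid on: G2, G3.

G2, G3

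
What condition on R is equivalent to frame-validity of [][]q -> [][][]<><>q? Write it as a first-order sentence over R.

forall x forall z (x R^3 z -> exists w (x R^2 w & z R^2 w))

This is a Sahlqvist (Geach-type) schema ◇^0□^2q → □^3◇^2q.
Minimal-valuation argument: fix x; take any y with xR^0y and any z with xR^3z. Set V(q) to the set of worlds R-reachable from y in exactly 2 steps. Then □^2q holds at y, so the antecedent holds at x; validity forces ◇^2q at z, giving a w with zR^2w and yR^2w.
First-order correspondent: forall x forall z (x R^3 z -> exists w (x R^2 w & z R^2 w)).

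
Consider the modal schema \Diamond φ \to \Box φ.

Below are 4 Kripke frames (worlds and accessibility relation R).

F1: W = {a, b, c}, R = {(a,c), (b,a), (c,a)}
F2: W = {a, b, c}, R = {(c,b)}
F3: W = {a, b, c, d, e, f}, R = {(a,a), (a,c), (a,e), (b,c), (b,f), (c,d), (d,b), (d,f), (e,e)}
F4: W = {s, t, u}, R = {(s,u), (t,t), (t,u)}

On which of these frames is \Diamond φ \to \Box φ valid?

Frame correspondent (Sahlqvist): \forall x \forall y \forall z (Rxy \wedge Rxz \to y = z) — i.e. partial functionality.
F1: holds.
F2: holds.
F3: fails — a sees both a and c.
F4: fails — t sees both t and u.

F1, F2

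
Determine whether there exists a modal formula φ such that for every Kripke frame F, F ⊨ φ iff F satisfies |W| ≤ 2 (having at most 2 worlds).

No — not modally definable

Modal frame validity is preserved under disjoint unions.
Any modal formula valid on each of 3 disjoint one-world frames is valid on their disjoint union (validity is preserved under disjoint unions). Each one-world frame has |W|=1≤2, but the union has |W|=3.
Hence having at most 2 worlds is not modally definable.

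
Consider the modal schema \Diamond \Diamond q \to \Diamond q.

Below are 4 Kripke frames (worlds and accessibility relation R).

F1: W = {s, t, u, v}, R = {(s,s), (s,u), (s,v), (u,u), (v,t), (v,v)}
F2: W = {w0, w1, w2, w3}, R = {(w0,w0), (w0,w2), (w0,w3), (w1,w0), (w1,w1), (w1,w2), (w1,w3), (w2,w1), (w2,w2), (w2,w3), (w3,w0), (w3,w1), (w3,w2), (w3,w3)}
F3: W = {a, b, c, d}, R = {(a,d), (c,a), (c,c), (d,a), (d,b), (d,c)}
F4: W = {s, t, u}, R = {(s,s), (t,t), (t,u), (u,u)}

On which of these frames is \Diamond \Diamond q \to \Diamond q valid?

F4

The schema corresponds to transitivity: \forall x \forall y \forall z (Rxy \wedge Ryz \to Rxz).
F1: fails — Rsv and Rvt but not Rst.
F2: fails — Rw0w2 and Rw2w1 but not Rw0w1.
F3: fails — Rca and Rad but not Rcd.
F4: ✓.
Valid on: F4.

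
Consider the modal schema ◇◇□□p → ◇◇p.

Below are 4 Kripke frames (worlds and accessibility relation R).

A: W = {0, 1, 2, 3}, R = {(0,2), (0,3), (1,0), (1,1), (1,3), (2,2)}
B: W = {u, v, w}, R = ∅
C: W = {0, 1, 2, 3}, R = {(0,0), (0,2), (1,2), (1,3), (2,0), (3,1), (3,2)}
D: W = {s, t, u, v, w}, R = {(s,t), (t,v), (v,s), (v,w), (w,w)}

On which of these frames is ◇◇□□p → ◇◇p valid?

B, C

Frame correspondent (Sahlqvist): ∀x ∀y (xR²y → ∃w (yR²w ∧ xR²w)) — i.e. a generalized confluence (Geach) condition.
A: fails — 1R²3 but no w with 3R²w and 1R²w.
B: satisfies the condition.
C: satisfies the condition.
D: fails — sR²v but no w* with vR²w* and sR²w*.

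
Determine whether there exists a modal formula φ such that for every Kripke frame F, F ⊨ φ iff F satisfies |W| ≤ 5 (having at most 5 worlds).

Modal frame validity is preserved under disjoint unions.
Any modal formula valid on each of 6 disjoint one-world frames is valid on their disjoint union (validity is preserved under disjoint unions). Each one-world frame has |W|=1≤5, but the union has |W|=6.
Hence having at most 5 worlds is not modally definable.

No — not modally definable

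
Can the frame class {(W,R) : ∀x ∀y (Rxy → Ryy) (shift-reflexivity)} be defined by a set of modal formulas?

The condition is shift-reflexivity. A defining modal formula is □(□p → p).
Suppose □(□p→p) is valid. Take Rxy and set V(p)={w : Ryw}. Then at y, □p holds; since □(□p→p) at x, □p→p at y, so p at y, i.e. Ryy.

Definable; □(□p → p) defines it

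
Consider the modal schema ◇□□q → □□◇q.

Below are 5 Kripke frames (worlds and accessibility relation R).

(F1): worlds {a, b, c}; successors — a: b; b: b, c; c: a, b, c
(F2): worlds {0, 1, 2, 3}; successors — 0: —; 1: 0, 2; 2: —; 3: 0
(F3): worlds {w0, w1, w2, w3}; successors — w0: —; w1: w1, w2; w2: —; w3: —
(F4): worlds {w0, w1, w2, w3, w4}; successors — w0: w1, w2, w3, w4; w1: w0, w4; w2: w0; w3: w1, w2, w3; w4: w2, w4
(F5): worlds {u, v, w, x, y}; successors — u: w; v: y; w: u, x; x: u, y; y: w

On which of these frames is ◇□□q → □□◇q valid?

Frame correspondent (Sahlqvist): ∀x ∀y ∀z ((xRy ∧ xR²z) → ∃w (yR²w ∧ zRw)) — i.e. a generalized confluence (Geach) condition.
(F1): ✓.
(F2): ✓.
(F3): fails — w1Rw1, w1R²w2 but no w with w1R²w and w2Rw.
(F4): fails — w0Rw1, w0R²w2 but no w with w1R²w and w2Rw.
(F5): fails — wRu, wR²u but no t with uR²t and uRt.
Valid on: (F1), (F2).

(F1), (F2)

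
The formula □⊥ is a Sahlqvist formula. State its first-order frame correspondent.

This is the Ver axiom.
It corresponds to emptiness of R: ∀x ∀y ¬Rxy.

Emptiness of R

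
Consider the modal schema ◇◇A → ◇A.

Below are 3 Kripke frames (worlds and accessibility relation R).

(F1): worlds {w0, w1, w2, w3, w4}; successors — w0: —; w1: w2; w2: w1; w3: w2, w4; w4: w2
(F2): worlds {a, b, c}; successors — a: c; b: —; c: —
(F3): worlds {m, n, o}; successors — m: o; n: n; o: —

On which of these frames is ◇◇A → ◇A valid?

This is the axiom for a generalized confluence (Geach) condition; its first-order frame correspondent is ∀x ∀y (xR²y → ∃w (y = w ∧ xRw)).
(F1): fails — w1R²w1 but no w with w1=w and w1Rw.
(F2): condition met.
(F3): condition met.
Valid on: (F2), (F3).

(F2), (F3)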